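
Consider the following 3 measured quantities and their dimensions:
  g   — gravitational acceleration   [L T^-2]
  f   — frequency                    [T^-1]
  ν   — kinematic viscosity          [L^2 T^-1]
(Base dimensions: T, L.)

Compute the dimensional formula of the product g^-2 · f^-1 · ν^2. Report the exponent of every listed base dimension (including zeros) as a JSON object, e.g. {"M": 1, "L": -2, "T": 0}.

{"T": 3, "L": 2}

Exponent matrix [T,L] × [g,f,ν]:
  T: [-2 -1 -1]
  L: [ 1  0  2]
  [T]: (-2)·-2+(-1)·-1+(2)·-1 = 3
  [L]: (-2)·1+(-1)·0+(2)·2 = 2
⇒ T^3 L^2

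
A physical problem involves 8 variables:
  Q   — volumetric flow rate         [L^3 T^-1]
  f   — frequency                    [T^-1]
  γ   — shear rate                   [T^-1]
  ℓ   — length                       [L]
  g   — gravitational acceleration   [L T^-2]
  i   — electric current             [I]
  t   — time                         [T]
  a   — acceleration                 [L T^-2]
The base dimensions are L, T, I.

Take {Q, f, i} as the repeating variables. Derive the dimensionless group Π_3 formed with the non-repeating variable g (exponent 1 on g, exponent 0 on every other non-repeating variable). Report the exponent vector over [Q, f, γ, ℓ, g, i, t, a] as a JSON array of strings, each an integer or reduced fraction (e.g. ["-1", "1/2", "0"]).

Exponent matrix [L,T,I] × [Q,f,γ,ℓ,g,i,t,a]:
  L: [ 3  0  0  1  1  0  0  1]
  T: [-1 -1 -1  0 -2  0  1 -2]
  I: [ 0  0  0  0  0  1  0  0]
Echelon form has 3 nonzero rows (pivots: Q,f,i)
Pivot set = {Q,f,i}, free = {γ,ℓ,g,t,a}
RREF:
  r0: [   1    0    0  1/3  1/3    0    0  1/3]
  r1: [   0    1    1 -1/3  5/3    0   -1  5/3]
  r2: [   0    0    0    0    0    1    0    0]
Fix exponent of g at 1, γ at 0, ℓ at 0, t at 0, a at 0; solve each RREF row for its pivot's exponent:
  r0: exp(Q) + (1/3)·1 = 0 ⇒ exp(Q) = -1/3
  r1: exp(f) + (5/3)·1 = 0 ⇒ exp(f) = -5/3
  r2: exp(i) + (0)·1 = 0 ⇒ exp(i) = 0
Π_3 = Q^(-1/3) · f^(-5/3) · g

["-1/3", "-5/3", "0", "0", "1", "0", "0", "0"]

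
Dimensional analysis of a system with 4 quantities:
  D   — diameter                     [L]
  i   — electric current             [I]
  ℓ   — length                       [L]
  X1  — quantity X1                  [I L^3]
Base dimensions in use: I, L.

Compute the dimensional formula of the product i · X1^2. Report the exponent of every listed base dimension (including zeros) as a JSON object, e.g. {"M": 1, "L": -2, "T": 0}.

Dimensional matrix (I×L by D×i×ℓ×X1):
  I: [ 0  1  0  1]
  L: [ 1  0  1  3]
  [I]: (1)·1+(2)·1 = 3
  [L]: (1)·0+(2)·3 = 6
⇒ I^3 L^6

{"I": 3, "L": 6}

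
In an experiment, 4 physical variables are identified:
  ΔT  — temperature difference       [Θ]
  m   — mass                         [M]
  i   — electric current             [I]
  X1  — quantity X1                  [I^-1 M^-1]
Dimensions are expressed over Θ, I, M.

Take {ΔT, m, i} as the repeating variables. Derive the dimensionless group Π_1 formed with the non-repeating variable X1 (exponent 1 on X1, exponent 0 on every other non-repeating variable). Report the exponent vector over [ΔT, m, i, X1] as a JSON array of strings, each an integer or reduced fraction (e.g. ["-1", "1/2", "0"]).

Exponent matrix [Θ,I,M] × [ΔT,m,i,X1]:
  Θ: [ 1  0  0  0]
  I: [ 0  0  1 -1]
  M: [ 0  1  0 -1]
RREF → pivots at {ΔT,m,i} ⇒ r = 3
Repeat: ΔT,m,i; free: X1
RREF:
  r0: [   1    0    0    0]
  r1: [   0    1    0   -1]
  r2: [   0    0    1   -1]
Fix exponent of X1 at 1; solve each RREF row for its pivot's exponent:
  r0: exp(ΔT) + (0)·1 = 0 ⇒ exp(ΔT) = 0
  r1: exp(m) + (-1)·1 = 0 ⇒ exp(m) = 1
  r2: exp(i) + (-1)·1 = 0 ⇒ exp(i) = 1
Π_1 = m · i · X1

["0", "1", "1", "1"]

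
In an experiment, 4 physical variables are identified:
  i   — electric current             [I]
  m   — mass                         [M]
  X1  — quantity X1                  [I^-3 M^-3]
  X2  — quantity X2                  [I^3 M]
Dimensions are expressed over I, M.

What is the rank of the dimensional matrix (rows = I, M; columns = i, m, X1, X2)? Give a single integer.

Dimensional matrix (I×M by i×m×X1×X2):
  I: [ 1  0 -3  3]
  M: [ 0  1 -3  1]
Echelon form has 2 nonzero rows (pivots: i,m)

2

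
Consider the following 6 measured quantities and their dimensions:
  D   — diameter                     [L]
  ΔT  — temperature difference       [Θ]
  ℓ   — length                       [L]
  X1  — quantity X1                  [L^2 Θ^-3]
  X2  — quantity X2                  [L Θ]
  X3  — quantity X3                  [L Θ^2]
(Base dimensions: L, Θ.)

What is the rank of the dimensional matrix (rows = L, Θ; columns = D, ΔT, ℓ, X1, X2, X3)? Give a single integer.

Dimensional matrix (L×Θ by D×ΔT×ℓ×X1×X2×X3):
  L: [ 1  0  1  2  1  1]
  Θ: [ 0  1  0 -3  1  2]
Row reduction gives pivot columns D,ΔT; rank = 2

2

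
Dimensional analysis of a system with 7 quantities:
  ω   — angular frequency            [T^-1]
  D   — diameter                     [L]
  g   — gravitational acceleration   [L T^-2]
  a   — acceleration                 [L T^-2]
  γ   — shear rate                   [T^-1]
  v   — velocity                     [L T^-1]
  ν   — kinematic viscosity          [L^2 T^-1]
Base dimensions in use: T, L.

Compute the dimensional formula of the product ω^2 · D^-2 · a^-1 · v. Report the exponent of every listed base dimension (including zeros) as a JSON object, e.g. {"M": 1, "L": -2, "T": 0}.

Exponent matrix [T,L] × [ω,D,g,a,γ,v,ν]:
  T: [-1  0 -2 -2 -1 -1 -1]
  L: [ 0  1  1  1  0  1  2]
  [T]: (2)·-1+(-2)·0+(-1)·-2+(1)·-1 = -1
  [L]: (2)·0+(-2)·1+(-1)·1+(1)·1 = -2
⇒ T^-1 L^-2

{"T": -1, "L": -2}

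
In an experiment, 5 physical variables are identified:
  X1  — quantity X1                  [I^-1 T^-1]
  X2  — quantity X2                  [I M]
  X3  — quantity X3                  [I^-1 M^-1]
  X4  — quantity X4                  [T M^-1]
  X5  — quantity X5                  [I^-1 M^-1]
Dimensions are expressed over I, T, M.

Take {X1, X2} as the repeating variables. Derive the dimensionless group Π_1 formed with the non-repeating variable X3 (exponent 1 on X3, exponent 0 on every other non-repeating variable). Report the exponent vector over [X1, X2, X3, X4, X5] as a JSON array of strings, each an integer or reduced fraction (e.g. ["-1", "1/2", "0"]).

Write exponents as rows I,T,M / cols X1,X2,X3,X4,X5:
  I: [-1  1 -1  0 -1]
  T: [-1  0  0  1  0]
  M: [ 0  1 -1 -1 -1]
Echelon form has 2 nonzero rows (pivots: X1,X2)
Repeat: X1,X2; free: X3,X4,X5
RREF:
  r0: [   1    0    0   -1    0]
  r1: [   0    1   -1   -1   -1]
  r2: [   0    0    0    0    0]
Fix exponent of X3 at 1, X4 at 0, X5 at 0; solve each RREF row for its pivot's exponent:
  r0: exp(X1) + (0)·1 = 0 ⇒ exp(X1) = 0
  r1: exp(X2) + (-1)·1 = 0 ⇒ exp(X2) = 1
Π_1 = X2 · X3

["0", "1", "1", "0", "0"]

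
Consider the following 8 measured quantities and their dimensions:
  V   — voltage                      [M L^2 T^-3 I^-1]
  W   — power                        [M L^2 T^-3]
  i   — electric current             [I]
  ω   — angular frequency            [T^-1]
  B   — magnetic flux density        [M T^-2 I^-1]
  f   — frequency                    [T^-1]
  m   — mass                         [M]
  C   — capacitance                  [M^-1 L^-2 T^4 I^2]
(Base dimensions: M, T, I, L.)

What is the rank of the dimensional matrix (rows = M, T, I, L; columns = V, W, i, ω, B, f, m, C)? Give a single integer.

4

Dimensional matrix (M×T×I×L by V×W×i×ω×B×f×m×C):
  M: [ 1  1  0  0  1  0  1 -1]
  T: [-3 -3  0 -1 -2 -1  0  4]
  I: [-1  0  1  0 -1  0  0  2]
  L: [ 2  2  0  0  0  0  0 -2]
Echelon form has 4 nonzero rows (pivots: V,W,ω,B)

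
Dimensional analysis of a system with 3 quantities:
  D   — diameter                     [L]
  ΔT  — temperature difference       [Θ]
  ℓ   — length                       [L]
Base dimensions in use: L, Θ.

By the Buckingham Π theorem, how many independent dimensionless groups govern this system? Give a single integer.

1

Write exponents as rows L,Θ / cols D,ΔT,ℓ:
  L: [ 1  0  1]
  Θ: [ 0  1  0]
RREF → pivots at {D,ΔT} ⇒ r = 2
n=3, r=2 ⇒ 1 dimensionless group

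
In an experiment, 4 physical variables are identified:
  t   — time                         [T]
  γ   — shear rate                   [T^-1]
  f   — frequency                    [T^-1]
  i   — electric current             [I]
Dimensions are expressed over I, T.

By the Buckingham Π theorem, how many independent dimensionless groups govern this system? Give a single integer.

2

Write exponents as rows I,T / cols t,γ,f,i:
  I: [ 0  0  0  1]
  T: [ 1 -1 -1  0]
Row reduction gives pivot columns t,i; rank = 2
Π count = n − r = 4 − 2 = 2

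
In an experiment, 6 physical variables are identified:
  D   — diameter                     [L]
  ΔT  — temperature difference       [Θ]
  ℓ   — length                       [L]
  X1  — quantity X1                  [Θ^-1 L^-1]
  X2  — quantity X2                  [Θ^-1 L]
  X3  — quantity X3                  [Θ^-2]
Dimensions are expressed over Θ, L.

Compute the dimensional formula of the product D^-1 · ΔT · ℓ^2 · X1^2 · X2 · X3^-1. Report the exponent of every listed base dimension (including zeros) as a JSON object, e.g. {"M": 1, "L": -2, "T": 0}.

Exponent matrix [Θ,L] × [D,ΔT,ℓ,X1,X2,X3]:
  Θ: [ 0  1  0 -1 -1 -2]
  L: [ 1  0  1 -1  1  0]
  [Θ]: (-1)·0+(1)·1+(2)·0+(2)·-1+(1)·-1+(-1)·-2 = 0
  [L]: (-1)·1+(1)·0+(2)·1+(2)·-1+(1)·1+(-1)·0 = 0
⇒ 1 (dimensionless)

{"Θ": 0, "L": 0}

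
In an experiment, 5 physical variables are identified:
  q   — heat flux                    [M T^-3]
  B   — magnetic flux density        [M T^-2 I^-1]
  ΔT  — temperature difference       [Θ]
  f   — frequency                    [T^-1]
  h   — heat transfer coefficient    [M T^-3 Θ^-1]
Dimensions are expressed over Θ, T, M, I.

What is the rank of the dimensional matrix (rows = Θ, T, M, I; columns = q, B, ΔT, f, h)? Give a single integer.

4

Dimensional matrix (Θ×T×M×I by q×B×ΔT×f×h):
  Θ: [ 0  0  1  0 -1]
  T: [-3 -2  0 -1 -3]
  M: [ 1  1  0  0  1]
  I: [ 0 -1  0  0  0]
Echelon form has 4 nonzero rows (pivots: q,B,ΔT,f)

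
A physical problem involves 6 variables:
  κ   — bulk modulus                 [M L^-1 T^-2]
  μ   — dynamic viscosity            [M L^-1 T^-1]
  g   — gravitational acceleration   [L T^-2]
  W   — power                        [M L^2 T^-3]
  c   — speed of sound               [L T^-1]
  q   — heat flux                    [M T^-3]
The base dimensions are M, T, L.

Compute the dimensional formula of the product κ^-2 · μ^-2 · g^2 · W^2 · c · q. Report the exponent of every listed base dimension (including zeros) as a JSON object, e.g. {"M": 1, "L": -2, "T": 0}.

{"M": -1, "T": -8, "L": 11}

Dimensional matrix (M×T×L by κ×μ×g×W×c×q):
  M: [ 1  1  0  1  0  1]
  T: [-2 -1 -2 -3 -1 -3]
  L: [-1 -1  1  2  1  0]
  [M]: (-2)·1+(-2)·1+(2)·0+(2)·1+(1)·0+(1)·1 = -1
  [T]: (-2)·-2+(-2)·-1+(2)·-2+(2)·-3+(1)·-1+(1)·-3 = -8
  [L]: (-2)·-1+(-2)·-1+(2)·1+(2)·2+(1)·1+(1)·0 = 11
⇒ M^-1 T^-8 L^11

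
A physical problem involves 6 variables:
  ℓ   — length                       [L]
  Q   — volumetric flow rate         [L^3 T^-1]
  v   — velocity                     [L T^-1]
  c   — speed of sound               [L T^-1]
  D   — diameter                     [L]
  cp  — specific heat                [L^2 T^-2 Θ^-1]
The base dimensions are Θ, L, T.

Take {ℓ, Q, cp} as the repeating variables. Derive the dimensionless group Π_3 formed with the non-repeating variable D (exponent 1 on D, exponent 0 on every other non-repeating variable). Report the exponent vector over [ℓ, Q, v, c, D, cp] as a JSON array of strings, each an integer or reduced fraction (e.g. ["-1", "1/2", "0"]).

Dimensional matrix (Θ×L×T by ℓ×Q×v×c×D×cp):
  Θ: [ 0  0  0  0  0 -1]
  L: [ 1  3  1  1  1  2]
  T: [ 0 -1 -1 -1  0 -2]
RREF → pivots at {ℓ,Q,cp} ⇒ r = 3
Pivot set = {ℓ,Q,cp}, free = {v,c,D}
RREF:
  r0: [   1    0   -2   -2    1    0]
  r1: [   0    1    1    1    0    0]
  r2: [   0    0    0    0    0    1]
Fix exponent of D at 1, v at 0, c at 0; solve each RREF row for its pivot's exponent:
  r0: exp(ℓ) + (1)·1 = 0 ⇒ exp(ℓ) = -1
  r1: exp(Q) + (0)·1 = 0 ⇒ exp(Q) = 0
  r2: exp(cp) + (0)·1 = 0 ⇒ exp(cp) = 0
Π_3 = ℓ^-1 · D

["-1", "0", "0", "0", "1", "0"]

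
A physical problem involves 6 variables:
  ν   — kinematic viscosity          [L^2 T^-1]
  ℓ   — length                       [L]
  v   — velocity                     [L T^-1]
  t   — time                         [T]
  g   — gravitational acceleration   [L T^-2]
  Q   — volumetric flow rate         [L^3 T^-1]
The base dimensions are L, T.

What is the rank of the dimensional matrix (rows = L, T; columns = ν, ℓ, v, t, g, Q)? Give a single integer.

2

Exponent matrix [L,T] × [ν,ℓ,v,t,g,Q]:
  L: [ 2  1  1  0  1  3]
  T: [-1  0 -1  1 -2 -1]
Echelon form has 2 nonzero rows (pivots: ν,ℓ)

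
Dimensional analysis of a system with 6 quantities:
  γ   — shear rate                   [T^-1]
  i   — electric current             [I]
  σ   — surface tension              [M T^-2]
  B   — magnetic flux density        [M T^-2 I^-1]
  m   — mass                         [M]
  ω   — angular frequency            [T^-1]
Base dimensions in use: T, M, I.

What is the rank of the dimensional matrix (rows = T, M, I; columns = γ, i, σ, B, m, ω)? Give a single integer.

3

Exponent matrix [T,M,I] × [γ,i,σ,B,m,ω]:
  T: [-1  0 -2 -2  0 -1]
  M: [ 0  0  1  1  1  0]
  I: [ 0  1  0 -1  0  0]
Echelon form has 3 nonzero rows (pivots: γ,i,σ)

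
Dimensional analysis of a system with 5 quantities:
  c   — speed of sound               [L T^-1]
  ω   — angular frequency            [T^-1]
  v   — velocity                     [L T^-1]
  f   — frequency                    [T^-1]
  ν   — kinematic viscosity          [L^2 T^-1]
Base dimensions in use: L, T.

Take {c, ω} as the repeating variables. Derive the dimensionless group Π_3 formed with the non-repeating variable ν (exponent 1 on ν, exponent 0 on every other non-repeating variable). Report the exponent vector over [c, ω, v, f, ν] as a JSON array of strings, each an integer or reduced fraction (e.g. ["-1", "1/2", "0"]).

Exponent matrix [L,T] × [c,ω,v,f,ν]:
  L: [ 1  0  1  0  2]
  T: [-1 -1 -1 -1 -1]
RREF → pivots at {c,ω} ⇒ r = 2
Pivot set = {c,ω}, free = {v,f,ν}
RREF:
  r0: [   1    0    1    0    2]
  r1: [   0    1    0    1   -1]
Fix exponent of ν at 1, v at 0, f at 0; solve each RREF row for its pivot's exponent:
  r0: exp(c) + (2)·1 = 0 ⇒ exp(c) = -2
  r1: exp(ω) + (-1)·1 = 0 ⇒ exp(ω) = 1
Π_3 = c^-2 · ω · ν

["-2", "1", "0", "0", "1"]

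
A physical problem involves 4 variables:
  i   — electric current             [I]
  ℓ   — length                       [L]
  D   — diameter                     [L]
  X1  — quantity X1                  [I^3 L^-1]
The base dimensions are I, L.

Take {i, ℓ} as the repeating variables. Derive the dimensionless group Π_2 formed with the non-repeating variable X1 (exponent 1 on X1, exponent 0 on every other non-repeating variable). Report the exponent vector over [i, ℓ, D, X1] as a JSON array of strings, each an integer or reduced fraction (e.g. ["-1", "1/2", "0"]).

Write exponents as rows I,L / cols i,ℓ,D,X1:
  I: [ 1  0  0  3]
  L: [ 0  1  1 -1]
RREF → pivots at {i,ℓ} ⇒ r = 2
Repeat: i,ℓ; free: D,X1
RREF:
  r0: [   1    0    0    3]
  r1: [   0    1    1   -1]
Fix exponent of X1 at 1, D at 0; solve each RREF row for its pivot's exponent:
  r0: exp(i) + (3)·1 = 0 ⇒ exp(i) = -3
  r1: exp(ℓ) + (-1)·1 = 0 ⇒ exp(ℓ) = 1
Π_2 = i^-3 · ℓ · X1

["-3", "1", "0", "1"]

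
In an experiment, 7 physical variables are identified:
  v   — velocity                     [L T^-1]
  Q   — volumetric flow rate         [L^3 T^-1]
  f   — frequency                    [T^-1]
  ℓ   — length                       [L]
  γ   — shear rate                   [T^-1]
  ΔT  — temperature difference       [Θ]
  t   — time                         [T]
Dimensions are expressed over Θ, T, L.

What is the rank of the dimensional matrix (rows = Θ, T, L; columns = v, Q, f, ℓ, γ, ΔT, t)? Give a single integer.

Exponent matrix [Θ,T,L] × [v,Q,f,ℓ,γ,ΔT,t]:
  Θ: [ 0  0  0  0  0  1  0]
  T: [-1 -1 -1  0 -1  0  1]
  L: [ 1  3  0  1  0  0  0]
RREF → pivots at {v,Q,ΔT} ⇒ r = 3

3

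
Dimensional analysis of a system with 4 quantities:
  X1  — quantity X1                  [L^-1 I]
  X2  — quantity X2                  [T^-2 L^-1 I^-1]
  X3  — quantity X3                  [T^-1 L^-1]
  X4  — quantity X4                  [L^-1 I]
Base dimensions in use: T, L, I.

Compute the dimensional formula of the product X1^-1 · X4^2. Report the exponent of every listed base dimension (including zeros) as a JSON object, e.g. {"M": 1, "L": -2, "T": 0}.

{"T": 0, "L": -1, "I": 1}

Dimensional matrix (T×L×I by X1×X2×X3×X4):
  T: [ 0 -2 -1  0]
  L: [-1 -1 -1 -1]
  I: [ 1 -1  0  1]
  [T]: (-1)·0+(2)·0 = 0
  [L]: (-1)·-1+(2)·-1 = -1
  [I]: (-1)·1+(2)·1 = 1
⇒ L^-1 I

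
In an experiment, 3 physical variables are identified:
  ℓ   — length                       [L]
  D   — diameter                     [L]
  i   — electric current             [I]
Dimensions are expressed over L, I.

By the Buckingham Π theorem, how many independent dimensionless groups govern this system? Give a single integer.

Write exponents as rows L,I / cols ℓ,D,i:
  L: [ 1  1  0]
  I: [ 0  0  1]
RREF → pivots at {ℓ,i} ⇒ r = 2
n=3, r=2 ⇒ 1 dimensionless group

1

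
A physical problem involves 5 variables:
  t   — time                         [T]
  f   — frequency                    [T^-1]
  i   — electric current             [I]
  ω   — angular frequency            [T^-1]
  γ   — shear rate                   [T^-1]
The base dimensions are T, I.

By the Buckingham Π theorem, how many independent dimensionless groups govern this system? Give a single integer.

Write exponents as rows T,I / cols t,f,i,ω,γ:
  T: [ 1 -1  0 -1 -1]
  I: [ 0  0  1  0  0]
RREF → pivots at {t,i} ⇒ r = 2
Π count = n − r = 5 − 2 = 3

3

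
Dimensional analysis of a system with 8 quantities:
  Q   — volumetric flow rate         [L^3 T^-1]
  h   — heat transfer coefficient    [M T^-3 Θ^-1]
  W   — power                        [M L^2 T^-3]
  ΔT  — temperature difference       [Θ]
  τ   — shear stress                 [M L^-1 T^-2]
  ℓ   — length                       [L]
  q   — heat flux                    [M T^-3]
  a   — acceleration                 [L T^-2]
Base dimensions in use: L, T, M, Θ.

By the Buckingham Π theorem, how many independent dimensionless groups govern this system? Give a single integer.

Exponent matrix [L,T,M,Θ] × [Q,h,W,ΔT,τ,ℓ,q,a]:
  L: [ 3  0  2  0 -1  1  0  1]
  T: [-1 -3 -3  0 -2  0 -3 -2]
  M: [ 0  1  1  0  1  0  1  0]
  Θ: [ 0 -1  0  1  0  0  0  0]
RREF → pivots at {Q,h,W,ΔT} ⇒ r = 4
Π count = n − r = 8 − 4 = 4

4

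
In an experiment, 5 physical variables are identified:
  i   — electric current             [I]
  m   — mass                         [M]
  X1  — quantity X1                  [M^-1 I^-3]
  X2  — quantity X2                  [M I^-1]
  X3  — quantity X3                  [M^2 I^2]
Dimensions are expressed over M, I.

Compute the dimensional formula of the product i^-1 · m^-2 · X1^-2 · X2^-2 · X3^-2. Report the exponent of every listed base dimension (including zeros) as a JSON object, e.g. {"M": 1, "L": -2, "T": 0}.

Exponent matrix [M,I] × [i,m,X1,X2,X3]:
  M: [ 0  1 -1  1  2]
  I: [ 1  0 -3 -1  2]
  [M]: (-1)·0+(-2)·1+(-2)·-1+(-2)·1+(-2)·2 = -6
  [I]: (-1)·1+(-2)·0+(-2)·-3+(-2)·-1+(-2)·2 = 3
⇒ M^-6 I^3

{"M": -6, "I": 3}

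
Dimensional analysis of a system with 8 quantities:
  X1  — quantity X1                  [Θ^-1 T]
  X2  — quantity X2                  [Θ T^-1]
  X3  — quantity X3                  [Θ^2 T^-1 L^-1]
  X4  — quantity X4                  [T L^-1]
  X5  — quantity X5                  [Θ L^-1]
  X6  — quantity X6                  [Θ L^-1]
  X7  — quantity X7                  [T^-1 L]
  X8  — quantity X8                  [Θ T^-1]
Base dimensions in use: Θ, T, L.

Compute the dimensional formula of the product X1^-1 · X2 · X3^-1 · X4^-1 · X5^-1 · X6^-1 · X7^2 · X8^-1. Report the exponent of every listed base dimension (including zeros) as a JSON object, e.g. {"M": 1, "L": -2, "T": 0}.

Dimensional matrix (Θ×T×L by X1×X2×X3×X4×X5×X6×X7×X8):
  Θ: [-1  1  2  0  1  1  0  1]
  T: [ 1 -1 -1  1  0  0 -1 -1]
  L: [ 0  0 -1 -1 -1 -1  1  0]
  [Θ]: (-1)·-1+(1)·1+(-1)·2+(-1)·0+(-1)·1+(-1)·1+(2)·0+(-1)·1 = -3
  [T]: (-1)·1+(1)·-1+(-1)·-1+(-1)·1+(-1)·0+(-1)·0+(2)·-1+(-1)·-1 = -3
  [L]: (-1)·0+(1)·0+(-1)·-1+(-1)·-1+(-1)·-1+(-1)·-1+(2)·1+(-1)·0 = 6
⇒ Θ^-3 T^-3 L^6

{"Θ": -3, "T": -3, "L": 6}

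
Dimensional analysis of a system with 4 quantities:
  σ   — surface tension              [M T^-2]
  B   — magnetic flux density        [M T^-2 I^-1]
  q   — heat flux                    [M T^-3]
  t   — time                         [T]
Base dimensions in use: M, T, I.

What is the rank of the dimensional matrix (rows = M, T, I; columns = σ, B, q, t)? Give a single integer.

Exponent matrix [M,T,I] × [σ,B,q,t]:
  M: [ 1  1  1  0]
  T: [-2 -2 -3  1]
  I: [ 0 -1  0  0]
Echelon form has 3 nonzero rows (pivots: σ,B,q)

3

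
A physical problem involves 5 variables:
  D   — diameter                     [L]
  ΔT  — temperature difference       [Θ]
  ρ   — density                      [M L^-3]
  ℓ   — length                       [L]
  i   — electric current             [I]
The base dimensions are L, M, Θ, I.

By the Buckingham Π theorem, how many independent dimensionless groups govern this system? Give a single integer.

1

Write exponents as rows L,M,Θ,I / cols D,ΔT,ρ,ℓ,i:
  L: [ 1  0 -3  1  0]
  M: [ 0  0  1  0  0]
  Θ: [ 0  1  0  0  0]
  I: [ 0  0  0  0  1]
Row reduction gives pivot columns D,ΔT,ρ,i; rank = 4
5 vars − rank 4 = 1 Π group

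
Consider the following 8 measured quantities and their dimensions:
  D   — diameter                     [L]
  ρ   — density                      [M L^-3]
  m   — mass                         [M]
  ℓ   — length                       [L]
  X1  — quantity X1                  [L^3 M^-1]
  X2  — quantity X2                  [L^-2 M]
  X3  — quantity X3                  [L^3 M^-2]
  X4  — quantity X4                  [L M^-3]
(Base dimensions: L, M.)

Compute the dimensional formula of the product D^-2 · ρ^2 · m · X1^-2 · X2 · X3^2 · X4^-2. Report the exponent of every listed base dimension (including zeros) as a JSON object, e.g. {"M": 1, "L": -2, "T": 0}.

Exponent matrix [L,M] × [D,ρ,m,ℓ,X1,X2,X3,X4]:
  L: [ 1 -3  0  1  3 -2  3  1]
  M: [ 0  1  1  0 -1  1 -2 -3]
  [L]: (-2)·1+(2)·-3+(1)·0+(-2)·3+(1)·-2+(2)·3+(-2)·1 = -12
  [M]: (-2)·0+(2)·1+(1)·1+(-2)·-1+(1)·1+(2)·-2+(-2)·-3 = 8
⇒ L^-12 M^8

{"L": -12, "M": 8}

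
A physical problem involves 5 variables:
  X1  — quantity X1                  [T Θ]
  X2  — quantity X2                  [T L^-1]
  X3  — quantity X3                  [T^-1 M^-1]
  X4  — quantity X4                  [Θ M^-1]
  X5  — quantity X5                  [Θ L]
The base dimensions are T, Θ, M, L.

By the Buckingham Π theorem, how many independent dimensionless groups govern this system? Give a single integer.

2

Dimensional matrix (T×Θ×M×L by X1×X2×X3×X4×X5):
  T: [ 1  1 -1  0  0]
  Θ: [ 1  0  0  1  1]
  M: [ 0  0 -1 -1  0]
  L: [ 0 -1  0  0  1]
Echelon form has 3 nonzero rows (pivots: X1,X2,X3)
Π count = n − r = 5 − 3 = 2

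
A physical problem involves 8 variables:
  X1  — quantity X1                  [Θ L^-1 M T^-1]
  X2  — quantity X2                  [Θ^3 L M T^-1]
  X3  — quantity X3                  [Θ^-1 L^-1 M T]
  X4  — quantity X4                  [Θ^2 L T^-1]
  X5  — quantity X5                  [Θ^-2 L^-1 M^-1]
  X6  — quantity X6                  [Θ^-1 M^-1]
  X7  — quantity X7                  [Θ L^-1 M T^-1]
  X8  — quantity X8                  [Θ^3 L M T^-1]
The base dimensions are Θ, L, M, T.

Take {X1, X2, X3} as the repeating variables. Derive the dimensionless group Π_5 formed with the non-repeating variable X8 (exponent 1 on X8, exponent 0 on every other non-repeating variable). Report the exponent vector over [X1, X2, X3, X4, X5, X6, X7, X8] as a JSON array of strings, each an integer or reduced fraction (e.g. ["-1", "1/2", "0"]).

Exponent matrix [Θ,L,M,T] × [X1,X2,X3,X4,X5,X6,X7,X8]:
  Θ: [ 1  3 -1  2 -2 -1  1  3]
  L: [-1  1 -1  1 -1  0 -1  1]
  M: [ 1  1  1  0 -1 -1  1  1]
  T: [-1 -1  1 -1  0  0 -1 -1]
Echelon form has 3 nonzero rows (pivots: X1,X2,X3)
Repeat: X1,X2,X3; free: X4,X5,X6,X7,X8
RREF:
  r0: [   1    0    0    0  1/2    0    1    0]
  r1: [   0    1    0  1/2   -1 -1/2    0    1]
  r2: [   0    0    1 -1/2 -1/2 -1/2    0    0]
  r3: [   0    0    0    0    0    0    0    0]
Fix exponent of X8 at 1, X4 at 0, X5 at 0, X6 at 0, X7 at 0; solve each RREF row for its pivot's exponent:
  r0: exp(X1) + (0)·1 = 0 ⇒ exp(X1) = 0
  r1: exp(X2) + (1)·1 = 0 ⇒ exp(X2) = -1
  r2: exp(X3) + (0)·1 = 0 ⇒ exp(X3) = 0
Π_5 = X2^-1 · X8

["0", "-1", "0", "0", "0", "0", "0", "1"]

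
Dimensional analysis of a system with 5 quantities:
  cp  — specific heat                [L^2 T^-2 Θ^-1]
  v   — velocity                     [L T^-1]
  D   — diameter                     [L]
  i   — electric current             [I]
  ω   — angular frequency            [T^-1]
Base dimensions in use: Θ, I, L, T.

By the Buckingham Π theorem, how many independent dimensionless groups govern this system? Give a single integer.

Exponent matrix [Θ,I,L,T] × [cp,v,D,i,ω]:
  Θ: [-1  0  0  0  0]
  I: [ 0  0  0  1  0]
  L: [ 2  1  1  0  0]
  T: [-2 -1  0  0 -1]
Row reduction gives pivot columns cp,v,D,i; rank = 4
5 vars − rank 4 = 1 Π group

1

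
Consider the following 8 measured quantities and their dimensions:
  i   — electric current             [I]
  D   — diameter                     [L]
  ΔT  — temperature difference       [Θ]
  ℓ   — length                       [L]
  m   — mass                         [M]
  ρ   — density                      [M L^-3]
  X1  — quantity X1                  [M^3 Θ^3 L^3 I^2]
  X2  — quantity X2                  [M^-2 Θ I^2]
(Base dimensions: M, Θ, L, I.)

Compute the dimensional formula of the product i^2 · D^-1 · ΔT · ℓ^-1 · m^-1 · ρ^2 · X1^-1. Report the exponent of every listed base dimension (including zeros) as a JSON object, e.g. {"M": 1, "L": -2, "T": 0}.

Exponent matrix [M,Θ,L,I] × [i,D,ΔT,ℓ,m,ρ,X1,X2]:
  M: [ 0  0  0  0  1  1  3 -2]
  Θ: [ 0  0  1  0  0  0  3  1]
  L: [ 0  1  0  1  0 -3  3  0]
  I: [ 1  0  0  0  0  0  2  2]
  [M]: (2)·0+(-1)·0+(1)·0+(-1)·0+(-1)·1+(2)·1+(-1)·3 = -2
  [Θ]: (2)·0+(-1)·0+(1)·1+(-1)·0+(-1)·0+(2)·0+(-1)·3 = -2
  [L]: (2)·0+(-1)·1+(1)·0+(-1)·1+(-1)·0+(2)·-3+(-1)·3 = -11
  [I]: (2)·1+(-1)·0+(1)·0+(-1)·0+(-1)·0+(2)·0+(-1)·2 = 0
⇒ M^-2 Θ^-2 L^-11

{"M": -2, "Θ": -2, "L": -11, "I": 0}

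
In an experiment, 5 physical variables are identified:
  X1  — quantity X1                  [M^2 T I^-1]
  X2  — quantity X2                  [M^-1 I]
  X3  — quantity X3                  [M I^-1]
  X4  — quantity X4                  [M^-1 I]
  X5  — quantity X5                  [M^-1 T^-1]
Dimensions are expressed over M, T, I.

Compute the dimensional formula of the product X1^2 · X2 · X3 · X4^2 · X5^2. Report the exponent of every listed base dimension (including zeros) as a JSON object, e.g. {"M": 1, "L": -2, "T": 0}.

{"M": 0, "T": 0, "I": 0}

Dimensional matrix (M×T×I by X1×X2×X3×X4×X5):
  M: [ 2 -1  1 -1 -1]
  T: [ 1  0  0  0 -1]
  I: [-1  1 -1  1  0]
  [M]: (2)·2+(1)·-1+(1)·1+(2)·-1+(2)·-1 = 0
  [T]: (2)·1+(1)·0+(1)·0+(2)·0+(2)·-1 = 0
  [I]: (2)·-1+(1)·1+(1)·-1+(2)·1+(2)·0 = 0
⇒ 1 (dimensionless)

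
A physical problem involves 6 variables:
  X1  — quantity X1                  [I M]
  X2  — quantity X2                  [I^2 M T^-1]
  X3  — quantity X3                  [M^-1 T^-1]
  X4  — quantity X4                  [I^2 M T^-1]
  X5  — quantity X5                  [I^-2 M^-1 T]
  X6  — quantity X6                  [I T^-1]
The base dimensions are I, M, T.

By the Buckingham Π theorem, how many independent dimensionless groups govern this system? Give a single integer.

Write exponents as rows I,M,T / cols X1,X2,X3,X4,X5,X6:
  I: [ 1  2  0  2 -2  1]
  M: [ 1  1 -1  1 -1  0]
  T: [ 0 -1 -1 -1  1 -1]
Row reduction gives pivot columns X1,X2; rank = 2
Π count = n − r = 6 − 2 = 4

4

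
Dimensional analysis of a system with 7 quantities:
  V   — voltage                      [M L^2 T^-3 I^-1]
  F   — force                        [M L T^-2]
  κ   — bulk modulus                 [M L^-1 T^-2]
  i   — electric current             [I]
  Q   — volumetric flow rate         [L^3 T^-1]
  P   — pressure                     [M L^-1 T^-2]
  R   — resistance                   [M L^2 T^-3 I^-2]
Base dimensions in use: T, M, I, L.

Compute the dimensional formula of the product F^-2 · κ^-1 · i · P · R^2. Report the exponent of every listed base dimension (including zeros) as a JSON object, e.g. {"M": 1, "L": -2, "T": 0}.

Exponent matrix [T,M,I,L] × [V,F,κ,i,Q,P,R]:
  T: [-3 -2 -2  0 -1 -2 -3]
  M: [ 1  1  1  0  0  1  1]
  I: [-1  0  0  1  0  0 -2]
  L: [ 2  1 -1  0  3 -1  2]
  [T]: (-2)·-2+(-1)·-2+(1)·0+(1)·-2+(2)·-3 = -2
  [M]: (-2)·1+(-1)·1+(1)·0+(1)·1+(2)·1 = 0
  [I]: (-2)·0+(-1)·0+(1)·1+(1)·0+(2)·-2 = -3
  [L]: (-2)·1+(-1)·-1+(1)·0+(1)·-1+(2)·2 = 2
⇒ T^-2 I^-3 L^2

{"T": -2, "M": 0, "I": -3, "L": 2}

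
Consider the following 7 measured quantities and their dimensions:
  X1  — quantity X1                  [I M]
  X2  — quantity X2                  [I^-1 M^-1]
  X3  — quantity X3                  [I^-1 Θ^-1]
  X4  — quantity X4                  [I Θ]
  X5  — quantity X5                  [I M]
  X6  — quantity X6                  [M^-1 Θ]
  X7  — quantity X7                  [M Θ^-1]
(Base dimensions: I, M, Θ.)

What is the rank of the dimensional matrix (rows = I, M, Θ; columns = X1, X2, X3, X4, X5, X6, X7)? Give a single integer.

2

Exponent matrix [I,M,Θ] × [X1,X2,X3,X4,X5,X6,X7]:
  I: [ 1 -1 -1  1  1  0  0]
  M: [ 1 -1  0  0  1 -1  1]
  Θ: [ 0  0 -1  1  0  1 -1]
Row reduction gives pivot columns X1,X3; rank = 2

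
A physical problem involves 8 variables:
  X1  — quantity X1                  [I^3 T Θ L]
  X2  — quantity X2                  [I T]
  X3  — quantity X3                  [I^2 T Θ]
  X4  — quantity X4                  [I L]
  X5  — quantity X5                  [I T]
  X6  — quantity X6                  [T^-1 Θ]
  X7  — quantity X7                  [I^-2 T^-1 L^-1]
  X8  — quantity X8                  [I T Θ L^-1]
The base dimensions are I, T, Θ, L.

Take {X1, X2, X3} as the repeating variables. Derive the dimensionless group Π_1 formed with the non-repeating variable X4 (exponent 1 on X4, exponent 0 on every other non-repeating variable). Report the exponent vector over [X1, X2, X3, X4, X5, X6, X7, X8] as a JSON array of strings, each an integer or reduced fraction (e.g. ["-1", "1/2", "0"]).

["-1", "0", "1", "1", "0", "0", "0", "0"]

Write exponents as rows I,T,Θ,L / cols X1,X2,X3,X4,X5,X6,X7,X8:
  I: [ 3  1  2  1  1  0 -2  1]
  T: [ 1  1  1  0  1 -1 -1  1]
  Θ: [ 1  0  1  0  0  1  0  1]
  L: [ 1  0  0  1  0  0 -1 -1]
RREF → pivots at {X1,X2,X3} ⇒ r = 3
Repeat: X1,X2,X3; free: X4,X5,X6,X7,X8
RREF:
  r0: [   1    0    0    1    0    0   -1   -1]
  r1: [   0    1    0    0    1   -2   -1    0]
  r2: [   0    0    1   -1    0    1    1    2]
  r3: [   0    0    0    0    0    0    0    0]
Fix exponent of X4 at 1, X5 at 0, X6 at 0, X7 at 0, X8 at 0; solve each RREF row for its pivot's exponent:
  r0: exp(X1) + (1)·1 = 0 ⇒ exp(X1) = -1
  r1: exp(X2) + (0)·1 = 0 ⇒ exp(X2) = 0
  r2: exp(X3) + (-1)·1 = 0 ⇒ exp(X3) = 1
Π_1 = X1^-1 · X3 · X4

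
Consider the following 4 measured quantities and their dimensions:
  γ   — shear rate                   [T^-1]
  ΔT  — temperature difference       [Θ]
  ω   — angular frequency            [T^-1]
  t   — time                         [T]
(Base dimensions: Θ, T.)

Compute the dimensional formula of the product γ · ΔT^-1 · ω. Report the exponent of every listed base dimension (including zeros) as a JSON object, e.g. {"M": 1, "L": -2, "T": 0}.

{"Θ": -1, "T": -2}

Dimensional matrix (Θ×T by γ×ΔT×ω×t):
  Θ: [ 0  1  0  0]
  T: [-1  0 -1  1]
  [Θ]: (1)·0+(-1)·1+(1)·0 = -1
  [T]: (1)·-1+(-1)·0+(1)·-1 = -2
⇒ Θ^-1 T^-2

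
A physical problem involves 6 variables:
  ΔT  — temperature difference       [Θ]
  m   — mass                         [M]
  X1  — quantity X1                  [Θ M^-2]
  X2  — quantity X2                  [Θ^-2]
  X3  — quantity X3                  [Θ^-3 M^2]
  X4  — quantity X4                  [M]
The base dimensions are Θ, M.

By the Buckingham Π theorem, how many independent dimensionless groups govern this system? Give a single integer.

Dimensional matrix (Θ×M by ΔT×m×X1×X2×X3×X4):
  Θ: [ 1  0  1 -2 -3  0]
  M: [ 0  1 -2  0  2  1]
Row reduction gives pivot columns ΔT,m; rank = 2
n=6, r=2 ⇒ 4 dimensionless groups

4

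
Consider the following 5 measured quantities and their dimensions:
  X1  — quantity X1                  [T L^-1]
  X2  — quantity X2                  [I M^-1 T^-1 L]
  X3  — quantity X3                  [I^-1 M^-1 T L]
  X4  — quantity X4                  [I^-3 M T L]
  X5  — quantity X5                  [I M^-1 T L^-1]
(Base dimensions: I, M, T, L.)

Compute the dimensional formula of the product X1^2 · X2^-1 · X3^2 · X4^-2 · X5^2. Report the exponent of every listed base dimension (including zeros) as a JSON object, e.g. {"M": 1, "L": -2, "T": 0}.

{"I": 5, "M": -5, "T": 5, "L": -5}

Exponent matrix [I,M,T,L] × [X1,X2,X3,X4,X5]:
  I: [ 0  1 -1 -3  1]
  M: [ 0 -1 -1  1 -1]
  T: [ 1 -1  1  1  1]
  L: [-1  1  1  1 -1]
  [I]: (2)·0+(-1)·1+(2)·-1+(-2)·-3+(2)·1 = 5
  [M]: (2)·0+(-1)·-1+(2)·-1+(-2)·1+(2)·-1 = -5
  [T]: (2)·1+(-1)·-1+(2)·1+(-2)·1+(2)·1 = 5
  [L]: (2)·-1+(-1)·1+(2)·1+(-2)·1+(2)·-1 = -5
⇒ I^5 M^-5 T^5 L^-5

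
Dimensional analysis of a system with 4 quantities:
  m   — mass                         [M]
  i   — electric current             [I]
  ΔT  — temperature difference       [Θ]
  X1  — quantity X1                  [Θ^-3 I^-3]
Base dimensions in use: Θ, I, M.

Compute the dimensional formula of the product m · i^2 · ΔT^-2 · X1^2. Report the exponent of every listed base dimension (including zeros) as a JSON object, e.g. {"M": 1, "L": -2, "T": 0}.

{"Θ": -8, "I": -4, "M": 1}

Write exponents as rows Θ,I,M / cols m,i,ΔT,X1:
  Θ: [ 0  0  1 -3]
  I: [ 0  1  0 -3]
  M: [ 1  0  0  0]
  [Θ]: (1)·0+(2)·0+(-2)·1+(2)·-3 = -8
  [I]: (1)·0+(2)·1+(-2)·0+(2)·-3 = -4
  [M]: (1)·1+(2)·0+(-2)·0+(2)·0 = 1
⇒ Θ^-8 I^-4 M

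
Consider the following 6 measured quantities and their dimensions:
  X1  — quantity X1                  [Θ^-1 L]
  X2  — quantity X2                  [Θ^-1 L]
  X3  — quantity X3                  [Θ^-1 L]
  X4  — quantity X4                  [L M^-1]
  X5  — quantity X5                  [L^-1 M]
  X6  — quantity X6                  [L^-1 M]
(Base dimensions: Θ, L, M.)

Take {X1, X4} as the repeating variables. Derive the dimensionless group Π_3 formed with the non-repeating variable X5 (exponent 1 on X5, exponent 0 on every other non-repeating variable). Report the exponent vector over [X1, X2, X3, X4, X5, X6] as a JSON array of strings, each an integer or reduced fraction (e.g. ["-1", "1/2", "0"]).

["0", "0", "0", "1", "1", "0"]

Dimensional matrix (Θ×L×M by X1×X2×X3×X4×X5×X6):
  Θ: [-1 -1 -1  0  0  0]
  L: [ 1  1  1  1 -1 -1]
  M: [ 0  0  0 -1  1  1]
RREF → pivots at {X1,X4} ⇒ r = 2
Pivot set = {X1,X4}, free = {X2,X3,X5,X6}
RREF:
  r0: [   1    1    1    0    0    0]
  r1: [   0    0    0    1   -1   -1]
  r2: [   0    0    0    0    0    0]
Fix exponent of X5 at 1, X2 at 0, X3 at 0, X6 at 0; solve each RREF row for its pivot's exponent:
  r0: exp(X1) + (0)·1 = 0 ⇒ exp(X1) = 0
  r1: exp(X4) + (-1)·1 = 0 ⇒ exp(X4) = 1
Π_3 = X4 · X5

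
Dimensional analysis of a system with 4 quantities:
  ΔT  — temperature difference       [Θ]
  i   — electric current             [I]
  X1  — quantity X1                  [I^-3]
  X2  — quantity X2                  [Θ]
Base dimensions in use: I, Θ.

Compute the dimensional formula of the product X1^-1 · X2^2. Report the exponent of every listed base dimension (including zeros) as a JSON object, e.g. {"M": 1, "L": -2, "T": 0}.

Write exponents as rows I,Θ / cols ΔT,i,X1,X2:
  I: [ 0  1 -3  0]
  Θ: [ 1  0  0  1]
  [I]: (-1)·-3+(2)·0 = 3
  [Θ]: (-1)·0+(2)·1 = 2
⇒ I^3 Θ^2

{"I": 3, "Θ": 2}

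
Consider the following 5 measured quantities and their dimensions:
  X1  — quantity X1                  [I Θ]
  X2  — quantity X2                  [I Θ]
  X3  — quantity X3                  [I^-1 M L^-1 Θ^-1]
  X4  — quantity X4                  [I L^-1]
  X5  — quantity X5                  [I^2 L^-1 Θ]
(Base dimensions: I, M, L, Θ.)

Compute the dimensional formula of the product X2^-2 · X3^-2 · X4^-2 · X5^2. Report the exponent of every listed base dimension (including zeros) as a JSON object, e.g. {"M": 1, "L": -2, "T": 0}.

{"I": 2, "M": -2, "L": 2, "Θ": 2}

Exponent matrix [I,M,L,Θ] × [X1,X2,X3,X4,X5]:
  I: [ 1  1 -1  1  2]
  M: [ 0  0  1  0  0]
  L: [ 0  0 -1 -1 -1]
  Θ: [ 1  1 -1  0  1]
  [I]: (-2)·1+(-2)·-1+(-2)·1+(2)·2 = 2
  [M]: (-2)·0+(-2)·1+(-2)·0+(2)·0 = -2
  [L]: (-2)·0+(-2)·-1+(-2)·-1+(2)·-1 = 2
  [Θ]: (-2)·1+(-2)·-1+(-2)·0+(2)·1 = 2
⇒ I^2 M^-2 L^2 Θ^2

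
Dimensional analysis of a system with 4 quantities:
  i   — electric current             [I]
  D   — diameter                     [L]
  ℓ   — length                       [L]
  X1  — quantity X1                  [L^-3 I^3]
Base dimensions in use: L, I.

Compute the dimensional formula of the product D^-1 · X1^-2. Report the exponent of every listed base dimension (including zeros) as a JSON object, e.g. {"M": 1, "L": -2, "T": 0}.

Exponent matrix [L,I] × [i,D,ℓ,X1]:
  L: [ 0  1  1 -3]
  I: [ 1  0  0  3]
  [L]: (-1)·1+(-2)·-3 = 5
  [I]: (-1)·0+(-2)·3 = -6
⇒ L^5 I^-6

{"L": 5, "I": -6}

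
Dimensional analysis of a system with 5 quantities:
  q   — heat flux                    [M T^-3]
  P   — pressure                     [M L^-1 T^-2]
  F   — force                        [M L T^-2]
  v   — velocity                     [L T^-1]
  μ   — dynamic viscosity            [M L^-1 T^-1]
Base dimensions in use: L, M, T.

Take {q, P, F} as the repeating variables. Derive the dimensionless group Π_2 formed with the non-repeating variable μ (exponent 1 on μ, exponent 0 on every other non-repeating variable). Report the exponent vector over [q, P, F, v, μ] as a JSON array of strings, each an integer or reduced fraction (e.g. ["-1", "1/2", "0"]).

Dimensional matrix (L×M×T by q×P×F×v×μ):
  L: [ 0 -1  1  1 -1]
  M: [ 1  1  1  0  1]
  T: [-3 -2 -2 -1 -1]
Row reduction gives pivot columns q,P,F; rank = 3
Pivot set = {q,P,F}, free = {v,μ}
RREF:
  r0: [   1    0    0    1   -1]
  r1: [   0    1    0   -1  3/2]
  r2: [   0    0    1    0  1/2]
Fix exponent of μ at 1, v at 0; solve each RREF row for its pivot's exponent:
  r0: exp(q) + (-1)·1 = 0 ⇒ exp(q) = 1
  r1: exp(P) + (3/2)·1 = 0 ⇒ exp(P) = -3/2
  r2: exp(F) + (1/2)·1 = 0 ⇒ exp(F) = -1/2
Π_2 = q · P^(-3/2) · F^(-1/2) · μ

["1", "-3/2", "-1/2", "0", "1"]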